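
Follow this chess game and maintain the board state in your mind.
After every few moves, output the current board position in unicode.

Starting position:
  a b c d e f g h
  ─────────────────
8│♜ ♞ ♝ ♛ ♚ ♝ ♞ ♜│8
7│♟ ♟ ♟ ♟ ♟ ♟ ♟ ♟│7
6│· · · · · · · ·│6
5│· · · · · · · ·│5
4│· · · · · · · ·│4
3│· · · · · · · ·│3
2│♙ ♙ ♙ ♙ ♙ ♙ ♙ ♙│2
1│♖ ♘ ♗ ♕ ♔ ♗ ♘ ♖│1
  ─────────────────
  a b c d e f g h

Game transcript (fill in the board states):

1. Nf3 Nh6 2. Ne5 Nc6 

  a b c d e f g h
  ─────────────────
8│♜ · ♝ ♛ ♚ ♝ · ♜│8
7│♟ ♟ ♟ ♟ ♟ ♟ ♟ ♟│7
6│· · ♞ · · · · ♞│6
5│· · · · ♘ · · ·│5
4│· · · · · · · ·│4
3│· · · · · · · ·│3
2│♙ ♙ ♙ ♙ ♙ ♙ ♙ ♙│2
1│♖ ♘ ♗ ♕ ♔ ♗ · ♖│1
  ─────────────────
  a b c d e f g h

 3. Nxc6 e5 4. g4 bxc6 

  a b c d e f g h
  ─────────────────
8│♜ · ♝ ♛ ♚ ♝ · ♜│8
7│♟ · ♟ ♟ · ♟ ♟ ♟│7
6│· · ♟ · · · · ♞│6
5│· · · · ♟ · · ·│5
4│· · · · · · ♙ ·│4
3│· · · · · · · ·│3
2│♙ ♙ ♙ ♙ ♙ ♙ · ♙│2
1│♖ ♘ ♗ ♕ ♔ ♗ · ♖│1
  ─────────────────
  a b c d e f g h

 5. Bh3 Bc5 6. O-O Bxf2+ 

  a b c d e f g h
  ─────────────────
8│♜ · ♝ ♛ ♚ · · ♜│8
7│♟ · ♟ ♟ · ♟ ♟ ♟│7
6│· · ♟ · · · · ♞│6
5│· · · · ♟ · · ·│5
4│· · · · · · ♙ ·│4
3│· · · · · · · ♗│3
2│♙ ♙ ♙ ♙ ♙ ♝ · ♙│2
1│♖ ♘ ♗ ♕ · ♖ ♔ ·│1
  ─────────────────
  a b c d e f g h

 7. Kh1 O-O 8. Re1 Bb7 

  a b c d e f g h
  ─────────────────
8│♜ · · ♛ · ♜ ♚ ·│8
7│♟ ♝ ♟ ♟ · ♟ ♟ ♟│7
6│· · ♟ · · · · ♞│6
5│· · · · ♟ · · ·│5
4│· · · · · · ♙ ·│4
3│· · · · · · · ♗│3
2│♙ ♙ ♙ ♙ ♙ ♝ · ♙│2
1│♖ ♘ ♗ ♕ ♖ · · ♔│1
  ─────────────────
  a b c d e f g h

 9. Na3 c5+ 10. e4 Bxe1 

  a b c d e f g h
  ─────────────────
8│♜ · · ♛ · ♜ ♚ ·│8
7│♟ ♝ ♟ ♟ · ♟ ♟ ♟│7
6│· · · · · · · ♞│6
5│· · ♟ · ♟ · · ·│5
4│· · · · ♙ · ♙ ·│4
3│♘ · · · · · · ♗│3
2│♙ ♙ ♙ ♙ · · · ♙│2
1│♖ · ♗ ♕ ♝ · · ♔│1
  ─────────────────
  a b c d e f g h



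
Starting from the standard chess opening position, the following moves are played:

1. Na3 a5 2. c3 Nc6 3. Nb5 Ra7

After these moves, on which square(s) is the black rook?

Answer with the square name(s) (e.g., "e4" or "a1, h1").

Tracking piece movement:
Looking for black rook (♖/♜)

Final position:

  a b c d e f g h
  ─────────────────
8│· · ♝ ♛ ♚ ♝ ♞ ♜│8
7│♜ ♟ ♟ ♟ ♟ ♟ ♟ ♟│7
6│· · ♞ · · · · ·│6
5│♟ ♘ · · · · · ·│5
4│· · · · · · · ·│4
3│· · ♙ · · · · ·│3
2│♙ ♙ · ♙ ♙ ♙ ♙ ♙│2
1│♖ · ♗ ♕ ♔ ♗ ♘ ♖│1
  ─────────────────
  a b c d e f g h


a7, h8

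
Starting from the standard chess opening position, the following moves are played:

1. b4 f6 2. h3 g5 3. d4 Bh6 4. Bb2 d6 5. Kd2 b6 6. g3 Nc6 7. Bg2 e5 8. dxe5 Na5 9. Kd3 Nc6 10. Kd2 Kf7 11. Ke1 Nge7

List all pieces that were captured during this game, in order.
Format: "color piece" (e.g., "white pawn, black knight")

Tracking captures:
  dxe5: captured black pawn

black pawn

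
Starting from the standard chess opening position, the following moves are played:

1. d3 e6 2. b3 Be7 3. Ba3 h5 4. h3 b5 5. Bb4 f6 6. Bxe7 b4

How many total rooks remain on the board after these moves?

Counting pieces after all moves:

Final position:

  a b c d e f g h
  ─────────────────
8│♜ ♞ ♝ ♛ ♚ · ♞ ♜│8
7│♟ · ♟ ♟ ♗ · ♟ ·│7
6│· · · · ♟ ♟ · ·│6
5│· · · · · · · ♟│5
4│· ♟ · · · · · ·│4
3│· ♙ · ♙ · · · ♙│3
2│♙ · ♙ · ♙ ♙ ♙ ·│2
1│♖ ♘ · ♕ ♔ ♗ ♘ ♖│1
  ─────────────────
  a b c d e f g h


4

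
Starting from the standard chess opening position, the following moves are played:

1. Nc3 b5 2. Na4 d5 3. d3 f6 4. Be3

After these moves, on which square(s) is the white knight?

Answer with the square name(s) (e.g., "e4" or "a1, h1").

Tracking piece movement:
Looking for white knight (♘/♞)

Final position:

  a b c d e f g h
  ─────────────────
8│♜ ♞ ♝ ♛ ♚ ♝ ♞ ♜│8
7│♟ · ♟ · ♟ · ♟ ♟│7
6│· · · · · ♟ · ·│6
5│· ♟ · ♟ · · · ·│5
4│♘ · · · · · · ·│4
3│· · · ♙ ♗ · · ·│3
2│♙ ♙ ♙ · ♙ ♙ ♙ ♙│2
1│♖ · · ♕ ♔ ♗ ♘ ♖│1
  ─────────────────
  a b c d e f g h


a4, g1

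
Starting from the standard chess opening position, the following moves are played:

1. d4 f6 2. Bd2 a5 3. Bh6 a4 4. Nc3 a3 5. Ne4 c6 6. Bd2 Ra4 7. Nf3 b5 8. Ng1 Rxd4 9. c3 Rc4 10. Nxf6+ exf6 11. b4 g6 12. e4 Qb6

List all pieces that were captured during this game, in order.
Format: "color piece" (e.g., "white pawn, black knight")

Tracking captures:
  Rxd4: captured white pawn
  Nxf6+: captured black pawn
  exf6: captured white knight

white pawn, black pawn, white knight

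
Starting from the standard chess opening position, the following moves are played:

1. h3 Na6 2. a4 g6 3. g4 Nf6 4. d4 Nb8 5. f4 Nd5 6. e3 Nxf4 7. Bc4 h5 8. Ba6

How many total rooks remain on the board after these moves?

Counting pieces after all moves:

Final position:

  a b c d e f g h
  ─────────────────
8│♜ ♞ ♝ ♛ ♚ ♝ · ♜│8
7│♟ ♟ ♟ ♟ ♟ ♟ · ·│7
6│♗ · · · · · ♟ ·│6
5│· · · · · · · ♟│5
4│♙ · · ♙ · ♞ ♙ ·│4
3│· · · · ♙ · · ♙│3
2│· ♙ ♙ · · · · ·│2
1│♖ ♘ ♗ ♕ ♔ · ♘ ♖│1
  ─────────────────
  a b c d e f g h


4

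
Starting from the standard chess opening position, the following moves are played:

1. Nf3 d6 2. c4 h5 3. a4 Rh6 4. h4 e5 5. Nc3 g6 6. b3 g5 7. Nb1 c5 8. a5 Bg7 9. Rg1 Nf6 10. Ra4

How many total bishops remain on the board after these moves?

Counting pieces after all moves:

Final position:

  a b c d e f g h
  ─────────────────
8│♜ ♞ ♝ ♛ ♚ · · ·│8
7│♟ ♟ · · · ♟ ♝ ·│7
6│· · · ♟ · ♞ · ♜│6
5│♙ · ♟ · ♟ · ♟ ♟│5
4│♖ · ♙ · · · · ♙│4
3│· ♙ · · · ♘ · ·│3
2│· · · ♙ ♙ ♙ ♙ ·│2
1│· ♘ ♗ ♕ ♔ ♗ ♖ ·│1
  ─────────────────
  a b c d e f g h


4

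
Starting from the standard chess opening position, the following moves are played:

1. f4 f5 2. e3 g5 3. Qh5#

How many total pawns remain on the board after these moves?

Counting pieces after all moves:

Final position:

  a b c d e f g h
  ─────────────────
8│♜ ♞ ♝ ♛ ♚ ♝ ♞ ♜│8
7│♟ ♟ ♟ ♟ ♟ · · ♟│7
6│· · · · · · · ·│6
5│· · · · · ♟ ♟ ♕│5
4│· · · · · ♙ · ·│4
3│· · · · ♙ · · ·│3
2│♙ ♙ ♙ ♙ · · ♙ ♙│2
1│♖ ♘ ♗ · ♔ ♗ ♘ ♖│1
  ─────────────────
  a b c d e f g h


16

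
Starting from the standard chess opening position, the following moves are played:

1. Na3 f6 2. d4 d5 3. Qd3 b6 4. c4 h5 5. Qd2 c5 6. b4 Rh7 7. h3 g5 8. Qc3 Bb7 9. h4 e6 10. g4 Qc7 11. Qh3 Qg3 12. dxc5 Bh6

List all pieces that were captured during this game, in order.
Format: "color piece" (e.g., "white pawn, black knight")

Tracking captures:
  dxc5: captured black pawn

black pawn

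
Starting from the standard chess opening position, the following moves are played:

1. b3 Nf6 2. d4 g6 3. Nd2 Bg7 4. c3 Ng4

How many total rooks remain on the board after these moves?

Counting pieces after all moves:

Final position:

  a b c d e f g h
  ─────────────────
8│♜ ♞ ♝ ♛ ♚ · · ♜│8
7│♟ ♟ ♟ ♟ ♟ ♟ ♝ ♟│7
6│· · · · · · ♟ ·│6
5│· · · · · · · ·│5
4│· · · ♙ · · ♞ ·│4
3│· ♙ ♙ · · · · ·│3
2│♙ · · ♘ ♙ ♙ ♙ ♙│2
1│♖ · ♗ ♕ ♔ ♗ ♘ ♖│1
  ─────────────────
  a b c d e f g h


4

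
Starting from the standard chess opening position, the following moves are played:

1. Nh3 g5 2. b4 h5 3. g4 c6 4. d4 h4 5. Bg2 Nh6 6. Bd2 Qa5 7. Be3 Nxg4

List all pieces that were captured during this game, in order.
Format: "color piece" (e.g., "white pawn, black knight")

Tracking captures:
  Nxg4: captured white pawn

white pawn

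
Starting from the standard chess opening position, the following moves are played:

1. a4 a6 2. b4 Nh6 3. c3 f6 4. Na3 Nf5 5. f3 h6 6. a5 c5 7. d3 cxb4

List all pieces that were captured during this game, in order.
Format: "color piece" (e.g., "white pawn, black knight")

Tracking captures:
  cxb4: captured white pawn

white pawn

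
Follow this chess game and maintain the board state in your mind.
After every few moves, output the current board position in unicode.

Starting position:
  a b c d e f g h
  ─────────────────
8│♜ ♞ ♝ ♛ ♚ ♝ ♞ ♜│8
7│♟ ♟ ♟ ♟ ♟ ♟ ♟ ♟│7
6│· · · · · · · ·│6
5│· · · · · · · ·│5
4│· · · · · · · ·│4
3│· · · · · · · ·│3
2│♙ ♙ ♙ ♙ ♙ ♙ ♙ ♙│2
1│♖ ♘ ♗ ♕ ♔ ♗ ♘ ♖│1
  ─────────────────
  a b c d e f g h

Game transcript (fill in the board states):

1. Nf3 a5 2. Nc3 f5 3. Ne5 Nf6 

  a b c d e f g h
  ─────────────────
8│♜ ♞ ♝ ♛ ♚ ♝ · ♜│8
7│· ♟ ♟ ♟ ♟ · ♟ ♟│7
6│· · · · · ♞ · ·│6
5│♟ · · · ♘ ♟ · ·│5
4│· · · · · · · ·│4
3│· · ♘ · · · · ·│3
2│♙ ♙ ♙ ♙ ♙ ♙ ♙ ♙│2
1│♖ · ♗ ♕ ♔ ♗ · ♖│1
  ─────────────────
  a b c d e f g h

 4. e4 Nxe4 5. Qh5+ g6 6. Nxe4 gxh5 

  a b c d e f g h
  ─────────────────
8│♜ ♞ ♝ ♛ ♚ ♝ · ♜│8
7│· ♟ ♟ ♟ ♟ · · ♟│7
6│· · · · · · · ·│6
5│♟ · · · ♘ ♟ · ♟│5
4│· · · · ♘ · · ·│4
3│· · · · · · · ·│3
2│♙ ♙ ♙ ♙ · ♙ ♙ ♙│2
1│♖ · ♗ · ♔ ♗ · ♖│1
  ─────────────────
  a b c d e f g h

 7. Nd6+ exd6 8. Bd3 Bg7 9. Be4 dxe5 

  a b c d e f g h
  ─────────────────
8│♜ ♞ ♝ ♛ ♚ · · ♜│8
7│· ♟ ♟ ♟ · · ♝ ♟│7
6│· · · · · · · ·│6
5│♟ · · · ♟ ♟ · ♟│5
4│· · · · ♗ · · ·│4
3│· · · · · · · ·│3
2│♙ ♙ ♙ ♙ · ♙ ♙ ♙│2
1│♖ · ♗ · ♔ · · ♖│1
  ─────────────────
  a b c d e f g h

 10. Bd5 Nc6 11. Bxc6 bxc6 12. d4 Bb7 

  a b c d e f g h
  ─────────────────
8│♜ · · ♛ ♚ · · ♜│8
7│· ♝ ♟ ♟ · · ♝ ♟│7
6│· · ♟ · · · · ·│6
5│♟ · · · ♟ ♟ · ♟│5
4│· · · ♙ · · · ·│4
3│· · · · · · · ·│3
2│♙ ♙ ♙ · · ♙ ♙ ♙│2
1│♖ · ♗ · ♔ · · ♖│1
  ─────────────────
  a b c d e f g h

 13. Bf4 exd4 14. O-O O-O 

  a b c d e f g h
  ─────────────────
8│♜ · · ♛ · ♜ ♚ ·│8
7│· ♝ ♟ ♟ · · ♝ ♟│7
6│· · ♟ · · · · ·│6
5│♟ · · · · ♟ · ♟│5
4│· · · ♟ · ♗ · ·│4
3│· · · · · · · ·│3
2│♙ ♙ ♙ · · ♙ ♙ ♙│2
1│♖ · · · · ♖ ♔ ·│1
  ─────────────────
  a b c d e f g h


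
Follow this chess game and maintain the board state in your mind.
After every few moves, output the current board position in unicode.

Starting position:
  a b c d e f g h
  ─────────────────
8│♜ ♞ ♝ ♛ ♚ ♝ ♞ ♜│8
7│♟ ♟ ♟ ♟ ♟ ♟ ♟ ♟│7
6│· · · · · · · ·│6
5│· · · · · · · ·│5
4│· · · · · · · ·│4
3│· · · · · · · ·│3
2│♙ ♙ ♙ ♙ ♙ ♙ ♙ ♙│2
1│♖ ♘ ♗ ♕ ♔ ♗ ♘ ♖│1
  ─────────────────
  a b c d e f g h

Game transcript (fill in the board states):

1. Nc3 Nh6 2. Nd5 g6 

  a b c d e f g h
  ─────────────────
8│♜ ♞ ♝ ♛ ♚ ♝ · ♜│8
7│♟ ♟ ♟ ♟ ♟ ♟ · ♟│7
6│· · · · · · ♟ ♞│6
5│· · · ♘ · · · ·│5
4│· · · · · · · ·│4
3│· · · · · · · ·│3
2│♙ ♙ ♙ ♙ ♙ ♙ ♙ ♙│2
1│♖ · ♗ ♕ ♔ ♗ ♘ ♖│1
  ─────────────────
  a b c d e f g h

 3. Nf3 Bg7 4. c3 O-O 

  a b c d e f g h
  ─────────────────
8│♜ ♞ ♝ ♛ · ♜ ♚ ·│8
7│♟ ♟ ♟ ♟ ♟ ♟ ♝ ♟│7
6│· · · · · · ♟ ♞│6
5│· · · ♘ · · · ·│5
4│· · · · · · · ·│4
3│· · ♙ · · ♘ · ·│3
2│♙ ♙ · ♙ ♙ ♙ ♙ ♙│2
1│♖ · ♗ ♕ ♔ ♗ · ♖│1
  ─────────────────
  a b c d e f g h

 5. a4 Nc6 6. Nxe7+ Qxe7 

  a b c d e f g h
  ─────────────────
8│♜ · ♝ · · ♜ ♚ ·│8
7│♟ ♟ ♟ ♟ ♛ ♟ ♝ ♟│7
6│· · ♞ · · · ♟ ♞│6
5│· · · · · · · ·│5
4│♙ · · · · · · ·│4
3│· · ♙ · · ♘ · ·│3
2│· ♙ · ♙ ♙ ♙ ♙ ♙│2
1│♖ · ♗ ♕ ♔ ♗ · ♖│1
  ─────────────────
  a b c d e f g h



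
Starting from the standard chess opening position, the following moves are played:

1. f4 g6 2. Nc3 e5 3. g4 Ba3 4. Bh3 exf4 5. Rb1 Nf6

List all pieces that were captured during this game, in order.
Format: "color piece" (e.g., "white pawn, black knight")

Tracking captures:
  exf4: captured white pawn

white pawn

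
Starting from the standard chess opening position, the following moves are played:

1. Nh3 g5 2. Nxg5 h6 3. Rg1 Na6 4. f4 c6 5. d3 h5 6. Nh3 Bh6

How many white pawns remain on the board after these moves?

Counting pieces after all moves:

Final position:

  a b c d e f g h
  ─────────────────
8│♜ · ♝ ♛ ♚ · ♞ ♜│8
7│♟ ♟ · ♟ ♟ ♟ · ·│7
6│♞ · ♟ · · · · ♝│6
5│· · · · · · · ♟│5
4│· · · · · ♙ · ·│4
3│· · · ♙ · · · ♘│3
2│♙ ♙ ♙ · ♙ · ♙ ♙│2
1│♖ ♘ ♗ ♕ ♔ ♗ ♖ ·│1
  ─────────────────
  a b c d e f g h


8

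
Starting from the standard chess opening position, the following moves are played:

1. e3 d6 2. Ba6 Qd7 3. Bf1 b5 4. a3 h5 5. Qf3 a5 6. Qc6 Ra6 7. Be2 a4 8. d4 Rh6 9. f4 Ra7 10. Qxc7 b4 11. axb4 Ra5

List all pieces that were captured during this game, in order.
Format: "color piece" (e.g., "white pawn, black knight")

Tracking captures:
  Qxc7: captured black pawn
  axb4: captured black pawn

black pawn, black pawn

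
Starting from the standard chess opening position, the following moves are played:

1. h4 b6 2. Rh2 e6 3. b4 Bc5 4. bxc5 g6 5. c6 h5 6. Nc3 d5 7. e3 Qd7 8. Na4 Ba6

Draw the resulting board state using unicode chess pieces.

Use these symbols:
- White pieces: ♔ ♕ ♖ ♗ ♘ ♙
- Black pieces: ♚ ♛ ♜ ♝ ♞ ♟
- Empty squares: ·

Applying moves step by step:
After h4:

♜ ♞ ♝ ♛ ♚ ♝ ♞ ♜
♟ ♟ ♟ ♟ ♟ ♟ ♟ ♟
· · · · · · · ·
· · · · · · · ·
· · · · · · · ♙
· · · · · · · ·
♙ ♙ ♙ ♙ ♙ ♙ ♙ ·
♖ ♘ ♗ ♕ ♔ ♗ ♘ ♖


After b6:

♜ ♞ ♝ ♛ ♚ ♝ ♞ ♜
♟ · ♟ ♟ ♟ ♟ ♟ ♟
· ♟ · · · · · ·
· · · · · · · ·
· · · · · · · ♙
· · · · · · · ·
♙ ♙ ♙ ♙ ♙ ♙ ♙ ·
♖ ♘ ♗ ♕ ♔ ♗ ♘ ♖


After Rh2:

♜ ♞ ♝ ♛ ♚ ♝ ♞ ♜
♟ · ♟ ♟ ♟ ♟ ♟ ♟
· ♟ · · · · · ·
· · · · · · · ·
· · · · · · · ♙
· · · · · · · ·
♙ ♙ ♙ ♙ ♙ ♙ ♙ ♖
♖ ♘ ♗ ♕ ♔ ♗ ♘ ·


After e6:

♜ ♞ ♝ ♛ ♚ ♝ ♞ ♜
♟ · ♟ ♟ · ♟ ♟ ♟
· ♟ · · ♟ · · ·
· · · · · · · ·
· · · · · · · ♙
· · · · · · · ·
♙ ♙ ♙ ♙ ♙ ♙ ♙ ♖
♖ ♘ ♗ ♕ ♔ ♗ ♘ ·


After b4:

♜ ♞ ♝ ♛ ♚ ♝ ♞ ♜
♟ · ♟ ♟ · ♟ ♟ ♟
· ♟ · · ♟ · · ·
· · · · · · · ·
· ♙ · · · · · ♙
· · · · · · · ·
♙ · ♙ ♙ ♙ ♙ ♙ ♖
♖ ♘ ♗ ♕ ♔ ♗ ♘ ·


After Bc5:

♜ ♞ ♝ ♛ ♚ · ♞ ♜
♟ · ♟ ♟ · ♟ ♟ ♟
· ♟ · · ♟ · · ·
· · ♝ · · · · ·
· ♙ · · · · · ♙
· · · · · · · ·
♙ · ♙ ♙ ♙ ♙ ♙ ♖
♖ ♘ ♗ ♕ ♔ ♗ ♘ ·


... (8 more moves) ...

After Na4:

♜ ♞ ♝ · ♚ · ♞ ♜
♟ · ♟ ♛ · ♟ · ·
· ♟ ♙ · ♟ · ♟ ·
· · · ♟ · · · ♟
♘ · · · · · · ♙
· · · · ♙ · · ·
♙ · ♙ ♙ · ♙ ♙ ♖
♖ · ♗ ♕ ♔ ♗ ♘ ·


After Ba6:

♜ ♞ · · ♚ · ♞ ♜
♟ · ♟ ♛ · ♟ · ·
♝ ♟ ♙ · ♟ · ♟ ·
· · · ♟ · · · ♟
♘ · · · · · · ♙
· · · · ♙ · · ·
♙ · ♙ ♙ · ♙ ♙ ♖
♖ · ♗ ♕ ♔ ♗ ♘ ·



  a b c d e f g h
  ─────────────────
8│♜ ♞ · · ♚ · ♞ ♜│8
7│♟ · ♟ ♛ · ♟ · ·│7
6│♝ ♟ ♙ · ♟ · ♟ ·│6
5│· · · ♟ · · · ♟│5
4│♘ · · · · · · ♙│4
3│· · · · ♙ · · ·│3
2│♙ · ♙ ♙ · ♙ ♙ ♖│2
1│♖ · ♗ ♕ ♔ ♗ ♘ ·│1
  ─────────────────
  a b c d e f g h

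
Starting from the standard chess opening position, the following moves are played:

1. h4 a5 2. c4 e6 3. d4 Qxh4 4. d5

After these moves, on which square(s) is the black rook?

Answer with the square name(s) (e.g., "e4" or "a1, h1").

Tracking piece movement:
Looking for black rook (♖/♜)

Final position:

  a b c d e f g h
  ─────────────────
8│♜ ♞ ♝ · ♚ ♝ ♞ ♜│8
7│· ♟ ♟ ♟ · ♟ ♟ ♟│7
6│· · · · ♟ · · ·│6
5│♟ · · ♙ · · · ·│5
4│· · ♙ · · · · ♛│4
3│· · · · · · · ·│3
2│♙ ♙ · · ♙ ♙ ♙ ·│2
1│♖ ♘ ♗ ♕ ♔ ♗ ♘ ♖│1
  ─────────────────
  a b c d e f g h


a8, h8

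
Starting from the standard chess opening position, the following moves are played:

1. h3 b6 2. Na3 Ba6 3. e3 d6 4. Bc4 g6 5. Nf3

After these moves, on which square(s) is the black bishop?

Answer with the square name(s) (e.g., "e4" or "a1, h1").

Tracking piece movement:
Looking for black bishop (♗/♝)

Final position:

  a b c d e f g h
  ─────────────────
8│♜ ♞ · ♛ ♚ ♝ ♞ ♜│8
7│♟ · ♟ · ♟ ♟ · ♟│7
6│♝ ♟ · ♟ · · ♟ ·│6
5│· · · · · · · ·│5
4│· · ♗ · · · · ·│4
3│♘ · · · ♙ ♘ · ♙│3
2│♙ ♙ ♙ ♙ · ♙ ♙ ·│2
1│♖ · ♗ ♕ ♔ · · ♖│1
  ─────────────────
  a b c d e f g h


a6, f8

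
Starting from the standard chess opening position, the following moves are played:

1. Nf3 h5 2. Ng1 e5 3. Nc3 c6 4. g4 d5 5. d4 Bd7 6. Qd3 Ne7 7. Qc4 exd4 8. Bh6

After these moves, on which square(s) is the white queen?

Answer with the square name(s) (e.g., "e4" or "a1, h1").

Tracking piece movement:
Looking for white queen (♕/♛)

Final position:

  a b c d e f g h
  ─────────────────
8│♜ ♞ · ♛ ♚ ♝ · ♜│8
7│♟ ♟ · ♝ ♞ ♟ ♟ ·│7
6│· · ♟ · · · · ♗│6
5│· · · ♟ · · · ♟│5
4│· · ♕ ♟ · · ♙ ·│4
3│· · ♘ · · · · ·│3
2│♙ ♙ ♙ · ♙ ♙ · ♙│2
1│♖ · · · ♔ ♗ ♘ ♖│1
  ─────────────────
  a b c d e f g h


c4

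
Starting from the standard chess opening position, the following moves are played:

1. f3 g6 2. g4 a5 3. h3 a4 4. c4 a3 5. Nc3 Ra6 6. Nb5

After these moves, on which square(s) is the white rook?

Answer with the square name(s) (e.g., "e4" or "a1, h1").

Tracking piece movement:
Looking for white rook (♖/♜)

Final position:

  a b c d e f g h
  ─────────────────
8│· ♞ ♝ ♛ ♚ ♝ ♞ ♜│8
7│· ♟ ♟ ♟ ♟ ♟ · ♟│7
6│♜ · · · · · ♟ ·│6
5│· ♘ · · · · · ·│5
4│· · ♙ · · · ♙ ·│4
3│♟ · · · · ♙ · ♙│3
2│♙ ♙ · ♙ ♙ · · ·│2
1│♖ · ♗ ♕ ♔ ♗ ♘ ♖│1
  ─────────────────
  a b c d e f g h


a1, h1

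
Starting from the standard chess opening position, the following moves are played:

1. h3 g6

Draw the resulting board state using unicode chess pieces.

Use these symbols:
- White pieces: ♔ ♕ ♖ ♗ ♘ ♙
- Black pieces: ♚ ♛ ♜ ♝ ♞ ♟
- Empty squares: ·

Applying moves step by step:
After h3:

♜ ♞ ♝ ♛ ♚ ♝ ♞ ♜
♟ ♟ ♟ ♟ ♟ ♟ ♟ ♟
· · · · · · · ·
· · · · · · · ·
· · · · · · · ·
· · · · · · · ♙
♙ ♙ ♙ ♙ ♙ ♙ ♙ ·
♖ ♘ ♗ ♕ ♔ ♗ ♘ ♖


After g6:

♜ ♞ ♝ ♛ ♚ ♝ ♞ ♜
♟ ♟ ♟ ♟ ♟ ♟ · ♟
· · · · · · ♟ ·
· · · · · · · ·
· · · · · · · ·
· · · · · · · ♙
♙ ♙ ♙ ♙ ♙ ♙ ♙ ·
♖ ♘ ♗ ♕ ♔ ♗ ♘ ♖



  a b c d e f g h
  ─────────────────
8│♜ ♞ ♝ ♛ ♚ ♝ ♞ ♜│8
7│♟ ♟ ♟ ♟ ♟ ♟ · ♟│7
6│· · · · · · ♟ ·│6
5│· · · · · · · ·│5
4│· · · · · · · ·│4
3│· · · · · · · ♙│3
2│♙ ♙ ♙ ♙ ♙ ♙ ♙ ·│2
1│♖ ♘ ♗ ♕ ♔ ♗ ♘ ♖│1
  ─────────────────
  a b c d e f g h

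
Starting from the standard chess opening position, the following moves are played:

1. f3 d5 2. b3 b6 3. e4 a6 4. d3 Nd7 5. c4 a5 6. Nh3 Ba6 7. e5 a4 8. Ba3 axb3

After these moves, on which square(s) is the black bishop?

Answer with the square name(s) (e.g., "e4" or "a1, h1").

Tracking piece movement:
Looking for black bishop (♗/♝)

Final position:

  a b c d e f g h
  ─────────────────
8│♜ · · ♛ ♚ ♝ ♞ ♜│8
7│· · ♟ ♞ ♟ ♟ ♟ ♟│7
6│♝ ♟ · · · · · ·│6
5│· · · ♟ ♙ · · ·│5
4│· · ♙ · · · · ·│4
3│♗ ♟ · ♙ · ♙ · ♘│3
2│♙ · · · · · ♙ ♙│2
1│♖ ♘ · ♕ ♔ ♗ · ♖│1
  ─────────────────
  a b c d e f g h


a6, f8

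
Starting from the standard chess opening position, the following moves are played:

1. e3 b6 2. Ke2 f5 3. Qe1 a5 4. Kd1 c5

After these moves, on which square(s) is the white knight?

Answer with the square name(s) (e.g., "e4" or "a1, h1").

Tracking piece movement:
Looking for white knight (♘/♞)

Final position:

  a b c d e f g h
  ─────────────────
8│♜ ♞ ♝ ♛ ♚ ♝ ♞ ♜│8
7│· · · ♟ ♟ · ♟ ♟│7
6│· ♟ · · · · · ·│6
5│♟ · ♟ · · ♟ · ·│5
4│· · · · · · · ·│4
3│· · · · ♙ · · ·│3
2│♙ ♙ ♙ ♙ · ♙ ♙ ♙│2
1│♖ ♘ ♗ ♔ ♕ ♗ ♘ ♖│1
  ─────────────────
  a b c d e f g h


b1, g1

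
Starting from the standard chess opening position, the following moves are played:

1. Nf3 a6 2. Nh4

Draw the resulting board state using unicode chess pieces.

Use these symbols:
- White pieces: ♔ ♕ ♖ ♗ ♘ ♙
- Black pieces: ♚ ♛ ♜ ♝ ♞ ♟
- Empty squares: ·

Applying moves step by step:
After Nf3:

♜ ♞ ♝ ♛ ♚ ♝ ♞ ♜
♟ ♟ ♟ ♟ ♟ ♟ ♟ ♟
· · · · · · · ·
· · · · · · · ·
· · · · · · · ·
· · · · · ♘ · ·
♙ ♙ ♙ ♙ ♙ ♙ ♙ ♙
♖ ♘ ♗ ♕ ♔ ♗ · ♖


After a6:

♜ ♞ ♝ ♛ ♚ ♝ ♞ ♜
· ♟ ♟ ♟ ♟ ♟ ♟ ♟
♟ · · · · · · ·
· · · · · · · ·
· · · · · · · ·
· · · · · ♘ · ·
♙ ♙ ♙ ♙ ♙ ♙ ♙ ♙
♖ ♘ ♗ ♕ ♔ ♗ · ♖


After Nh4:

♜ ♞ ♝ ♛ ♚ ♝ ♞ ♜
· ♟ ♟ ♟ ♟ ♟ ♟ ♟
♟ · · · · · · ·
· · · · · · · ·
· · · · · · · ♘
· · · · · · · ·
♙ ♙ ♙ ♙ ♙ ♙ ♙ ♙
♖ ♘ ♗ ♕ ♔ ♗ · ♖



  a b c d e f g h
  ─────────────────
8│♜ ♞ ♝ ♛ ♚ ♝ ♞ ♜│8
7│· ♟ ♟ ♟ ♟ ♟ ♟ ♟│7
6│♟ · · · · · · ·│6
5│· · · · · · · ·│5
4│· · · · · · · ♘│4
3│· · · · · · · ·│3
2│♙ ♙ ♙ ♙ ♙ ♙ ♙ ♙│2
1│♖ ♘ ♗ ♕ ♔ ♗ · ♖│1
  ─────────────────
  a b c d e f g h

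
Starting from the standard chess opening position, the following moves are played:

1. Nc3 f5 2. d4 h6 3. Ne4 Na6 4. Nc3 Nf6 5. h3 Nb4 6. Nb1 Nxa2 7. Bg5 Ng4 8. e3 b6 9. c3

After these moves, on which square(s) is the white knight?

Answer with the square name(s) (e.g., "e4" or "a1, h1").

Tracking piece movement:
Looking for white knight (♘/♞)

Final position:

  a b c d e f g h
  ─────────────────
8│♜ · ♝ ♛ ♚ ♝ · ♜│8
7│♟ · ♟ ♟ ♟ · ♟ ·│7
6│· ♟ · · · · · ♟│6
5│· · · · · ♟ ♗ ·│5
4│· · · ♙ · · ♞ ·│4
3│· · ♙ · ♙ · · ♙│3
2│♞ ♙ · · · ♙ ♙ ·│2
1│♖ ♘ · ♕ ♔ ♗ ♘ ♖│1
  ─────────────────
  a b c d e f g h


b1, g1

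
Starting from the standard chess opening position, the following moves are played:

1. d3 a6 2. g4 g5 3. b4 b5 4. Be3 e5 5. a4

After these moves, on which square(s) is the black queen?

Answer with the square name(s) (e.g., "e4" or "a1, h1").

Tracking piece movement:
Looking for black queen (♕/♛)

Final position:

  a b c d e f g h
  ─────────────────
8│♜ ♞ ♝ ♛ ♚ ♝ ♞ ♜│8
7│· · ♟ ♟ · ♟ · ♟│7
6│♟ · · · · · · ·│6
5│· ♟ · · ♟ · ♟ ·│5
4│♙ ♙ · · · · ♙ ·│4
3│· · · ♙ ♗ · · ·│3
2│· · ♙ · ♙ ♙ · ♙│2
1│♖ ♘ · ♕ ♔ ♗ ♘ ♖│1
  ─────────────────
  a b c d e f g h


d8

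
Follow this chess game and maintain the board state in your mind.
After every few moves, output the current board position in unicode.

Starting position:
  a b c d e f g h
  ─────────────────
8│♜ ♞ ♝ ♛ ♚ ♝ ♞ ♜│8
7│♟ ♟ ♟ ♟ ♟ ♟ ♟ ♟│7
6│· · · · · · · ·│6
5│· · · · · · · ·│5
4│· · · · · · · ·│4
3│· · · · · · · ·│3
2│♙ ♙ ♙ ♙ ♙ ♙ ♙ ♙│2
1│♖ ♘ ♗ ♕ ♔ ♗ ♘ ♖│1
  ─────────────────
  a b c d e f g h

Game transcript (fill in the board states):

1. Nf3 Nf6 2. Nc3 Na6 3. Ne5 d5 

  a b c d e f g h
  ─────────────────
8│♜ · ♝ ♛ ♚ ♝ · ♜│8
7│♟ ♟ ♟ · ♟ ♟ ♟ ♟│7
6│♞ · · · · ♞ · ·│6
5│· · · ♟ ♘ · · ·│5
4│· · · · · · · ·│4
3│· · ♘ · · · · ·│3
2│♙ ♙ ♙ ♙ ♙ ♙ ♙ ♙│2
1│♖ · ♗ ♕ ♔ ♗ · ♖│1
  ─────────────────
  a b c d e f g h

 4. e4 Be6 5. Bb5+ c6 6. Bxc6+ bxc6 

  a b c d e f g h
  ─────────────────
8│♜ · · ♛ ♚ ♝ · ♜│8
7│♟ · · · ♟ ♟ ♟ ♟│7
6│♞ · ♟ · ♝ ♞ · ·│6
5│· · · ♟ ♘ · · ·│5
4│· · · · ♙ · · ·│4
3│· · ♘ · · · · ·│3
2│♙ ♙ ♙ ♙ · ♙ ♙ ♙│2
1│♖ · ♗ ♕ ♔ · · ♖│1
  ─────────────────
  a b c d e f g h

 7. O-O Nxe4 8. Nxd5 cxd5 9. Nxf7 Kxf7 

  a b c d e f g h
  ─────────────────
8│♜ · · ♛ · ♝ · ♜│8
7│♟ · · · ♟ ♚ ♟ ♟│7
6│♞ · · · ♝ · · ·│6
5│· · · ♟ · · · ·│5
4│· · · · ♞ · · ·│4
3│· · · · · · · ·│3
2│♙ ♙ ♙ ♙ · ♙ ♙ ♙│2
1│♖ · ♗ ♕ · ♖ ♔ ·│1
  ─────────────────
  a b c d e f g h

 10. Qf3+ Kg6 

  a b c d e f g h
  ─────────────────
8│♜ · · ♛ · ♝ · ♜│8
7│♟ · · · ♟ · ♟ ♟│7
6│♞ · · · ♝ · ♚ ·│6
5│· · · ♟ · · · ·│5
4│· · · · ♞ · · ·│4
3│· · · · · ♕ · ·│3
2│♙ ♙ ♙ ♙ · ♙ ♙ ♙│2
1│♖ · ♗ · · ♖ ♔ ·│1
  ─────────────────
  a b c d e f g h


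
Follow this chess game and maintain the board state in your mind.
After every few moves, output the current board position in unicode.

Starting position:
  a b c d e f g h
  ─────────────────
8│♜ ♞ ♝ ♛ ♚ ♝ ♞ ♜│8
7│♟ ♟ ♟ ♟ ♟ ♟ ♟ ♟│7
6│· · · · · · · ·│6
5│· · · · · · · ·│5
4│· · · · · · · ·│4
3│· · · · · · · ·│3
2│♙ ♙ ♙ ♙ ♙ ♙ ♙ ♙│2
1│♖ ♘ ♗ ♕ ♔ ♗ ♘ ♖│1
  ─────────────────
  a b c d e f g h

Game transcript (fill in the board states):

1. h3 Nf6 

  a b c d e f g h
  ─────────────────
8│♜ ♞ ♝ ♛ ♚ ♝ · ♜│8
7│♟ ♟ ♟ ♟ ♟ ♟ ♟ ♟│7
6│· · · · · ♞ · ·│6
5│· · · · · · · ·│5
4│· · · · · · · ·│4
3│· · · · · · · ♙│3
2│♙ ♙ ♙ ♙ ♙ ♙ ♙ ·│2
1│♖ ♘ ♗ ♕ ♔ ♗ ♘ ♖│1
  ─────────────────
  a b c d e f g h

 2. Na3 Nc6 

  a b c d e f g h
  ─────────────────
8│♜ · ♝ ♛ ♚ ♝ · ♜│8
7│♟ ♟ ♟ ♟ ♟ ♟ ♟ ♟│7
6│· · ♞ · · ♞ · ·│6
5│· · · · · · · ·│5
4│· · · · · · · ·│4
3│♘ · · · · · · ♙│3
2│♙ ♙ ♙ ♙ ♙ ♙ ♙ ·│2
1│♖ · ♗ ♕ ♔ ♗ ♘ ♖│1
  ─────────────────
  a b c d e f g h

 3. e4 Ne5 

  a b c d e f g h
  ─────────────────
8│♜ · ♝ ♛ ♚ ♝ · ♜│8
7│♟ ♟ ♟ ♟ ♟ ♟ ♟ ♟│7
6│· · · · · ♞ · ·│6
5│· · · · ♞ · · ·│5
4│· · · · ♙ · · ·│4
3│♘ · · · · · · ♙│3
2│♙ ♙ ♙ ♙ · ♙ ♙ ·│2
1│♖ · ♗ ♕ ♔ ♗ ♘ ♖│1
  ─────────────────
  a b c d e f g h

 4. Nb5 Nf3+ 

  a b c d e f g h
  ─────────────────
8│♜ · ♝ ♛ ♚ ♝ · ♜│8
7│♟ ♟ ♟ ♟ ♟ ♟ ♟ ♟│7
6│· · · · · ♞ · ·│6
5│· ♘ · · · · · ·│5
4│· · · · ♙ · · ·│4
3│· · · · · ♞ · ♙│3
2│♙ ♙ ♙ ♙ · ♙ ♙ ·│2
1│♖ · ♗ ♕ ♔ ♗ ♘ ♖│1
  ─────────────────
  a b c d e f g h

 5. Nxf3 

  a b c d e f g h
  ─────────────────
8│♜ · ♝ ♛ ♚ ♝ · ♜│8
7│♟ ♟ ♟ ♟ ♟ ♟ ♟ ♟│7
6│· · · · · ♞ · ·│6
5│· ♘ · · · · · ·│5
4│· · · · ♙ · · ·│4
3│· · · · · ♘ · ♙│3
2│♙ ♙ ♙ ♙ · ♙ ♙ ·│2
1│♖ · ♗ ♕ ♔ ♗ · ♖│1
  ─────────────────
  a b c d e f g h


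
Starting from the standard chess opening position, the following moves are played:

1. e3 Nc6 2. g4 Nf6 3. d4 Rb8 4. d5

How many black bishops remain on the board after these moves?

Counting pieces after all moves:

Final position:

  a b c d e f g h
  ─────────────────
8│· ♜ ♝ ♛ ♚ ♝ · ♜│8
7│♟ ♟ ♟ ♟ ♟ ♟ ♟ ♟│7
6│· · ♞ · · ♞ · ·│6
5│· · · ♙ · · · ·│5
4│· · · · · · ♙ ·│4
3│· · · · ♙ · · ·│3
2│♙ ♙ ♙ · · ♙ · ♙│2
1│♖ ♘ ♗ ♕ ♔ ♗ ♘ ♖│1
  ─────────────────
  a b c d e f g h


2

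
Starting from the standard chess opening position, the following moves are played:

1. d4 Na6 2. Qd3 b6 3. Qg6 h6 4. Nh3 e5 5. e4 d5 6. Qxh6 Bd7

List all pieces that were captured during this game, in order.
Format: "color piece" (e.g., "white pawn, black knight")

Tracking captures:
  Qxh6: captured black pawn

black pawn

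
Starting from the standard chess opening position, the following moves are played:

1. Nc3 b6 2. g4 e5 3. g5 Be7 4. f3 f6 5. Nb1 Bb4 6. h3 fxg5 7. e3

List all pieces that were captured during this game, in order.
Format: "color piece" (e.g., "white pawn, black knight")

Tracking captures:
  fxg5: captured white pawn

white pawn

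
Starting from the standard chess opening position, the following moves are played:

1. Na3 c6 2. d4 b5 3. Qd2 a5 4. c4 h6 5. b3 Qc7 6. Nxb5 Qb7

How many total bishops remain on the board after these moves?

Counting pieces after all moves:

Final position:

  a b c d e f g h
  ─────────────────
8│♜ ♞ ♝ · ♚ ♝ ♞ ♜│8
7│· ♛ · ♟ ♟ ♟ ♟ ·│7
6│· · ♟ · · · · ♟│6
5│♟ ♘ · · · · · ·│5
4│· · ♙ ♙ · · · ·│4
3│· ♙ · · · · · ·│3
2│♙ · · ♕ ♙ ♙ ♙ ♙│2
1│♖ · ♗ · ♔ ♗ ♘ ♖│1
  ─────────────────
  a b c d e f g h


4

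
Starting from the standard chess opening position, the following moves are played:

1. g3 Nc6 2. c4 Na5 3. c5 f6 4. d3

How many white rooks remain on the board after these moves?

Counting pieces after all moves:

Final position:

  a b c d e f g h
  ─────────────────
8│♜ · ♝ ♛ ♚ ♝ ♞ ♜│8
7│♟ ♟ ♟ ♟ ♟ · ♟ ♟│7
6│· · · · · ♟ · ·│6
5│♞ · ♙ · · · · ·│5
4│· · · · · · · ·│4
3│· · · ♙ · · ♙ ·│3
2│♙ ♙ · · ♙ ♙ · ♙│2
1│♖ ♘ ♗ ♕ ♔ ♗ ♘ ♖│1
  ─────────────────
  a b c d e f g h


2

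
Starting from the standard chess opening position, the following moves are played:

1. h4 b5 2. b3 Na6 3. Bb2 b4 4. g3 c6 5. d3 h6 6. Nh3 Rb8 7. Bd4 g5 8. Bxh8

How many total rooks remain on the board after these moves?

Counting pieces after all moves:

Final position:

  a b c d e f g h
  ─────────────────
8│· ♜ ♝ ♛ ♚ ♝ ♞ ♗│8
7│♟ · · ♟ ♟ ♟ · ·│7
6│♞ · ♟ · · · · ♟│6
5│· · · · · · ♟ ·│5
4│· ♟ · · · · · ♙│4
3│· ♙ · ♙ · · ♙ ♘│3
2│♙ · ♙ · ♙ ♙ · ·│2
1│♖ ♘ · ♕ ♔ ♗ · ♖│1
  ─────────────────
  a b c d e f g h


3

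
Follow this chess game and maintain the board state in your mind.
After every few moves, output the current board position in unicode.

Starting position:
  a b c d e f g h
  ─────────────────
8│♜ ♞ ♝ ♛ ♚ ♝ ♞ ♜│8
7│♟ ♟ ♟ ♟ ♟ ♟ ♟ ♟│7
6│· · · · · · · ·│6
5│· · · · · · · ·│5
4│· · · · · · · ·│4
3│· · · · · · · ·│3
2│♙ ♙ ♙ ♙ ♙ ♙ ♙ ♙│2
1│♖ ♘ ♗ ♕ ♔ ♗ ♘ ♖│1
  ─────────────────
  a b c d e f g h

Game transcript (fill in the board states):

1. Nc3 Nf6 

  a b c d e f g h
  ─────────────────
8│♜ ♞ ♝ ♛ ♚ ♝ · ♜│8
7│♟ ♟ ♟ ♟ ♟ ♟ ♟ ♟│7
6│· · · · · ♞ · ·│6
5│· · · · · · · ·│5
4│· · · · · · · ·│4
3│· · ♘ · · · · ·│3
2│♙ ♙ ♙ ♙ ♙ ♙ ♙ ♙│2
1│♖ · ♗ ♕ ♔ ♗ ♘ ♖│1
  ─────────────────
  a b c d e f g h

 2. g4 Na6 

  a b c d e f g h
  ─────────────────
8│♜ · ♝ ♛ ♚ ♝ · ♜│8
7│♟ ♟ ♟ ♟ ♟ ♟ ♟ ♟│7
6│♞ · · · · ♞ · ·│6
5│· · · · · · · ·│5
4│· · · · · · ♙ ·│4
3│· · ♘ · · · · ·│3
2│♙ ♙ ♙ ♙ ♙ ♙ · ♙│2
1│♖ · ♗ ♕ ♔ ♗ ♘ ♖│1
  ─────────────────
  a b c d e f g h

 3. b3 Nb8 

  a b c d e f g h
  ─────────────────
8│♜ ♞ ♝ ♛ ♚ ♝ · ♜│8
7│♟ ♟ ♟ ♟ ♟ ♟ ♟ ♟│7
6│· · · · · ♞ · ·│6
5│· · · · · · · ·│5
4│· · · · · · ♙ ·│4
3│· ♙ ♘ · · · · ·│3
2│♙ · ♙ ♙ ♙ ♙ · ♙│2
1│♖ · ♗ ♕ ♔ ♗ ♘ ♖│1
  ─────────────────
  a b c d e f g h

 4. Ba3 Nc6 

  a b c d e f g h
  ─────────────────
8│♜ · ♝ ♛ ♚ ♝ · ♜│8
7│♟ ♟ ♟ ♟ ♟ ♟ ♟ ♟│7
6│· · ♞ · · ♞ · ·│6
5│· · · · · · · ·│5
4│· · · · · · ♙ ·│4
3│♗ ♙ ♘ · · · · ·│3
2│♙ · ♙ ♙ ♙ ♙ · ♙│2
1│♖ · · ♕ ♔ ♗ ♘ ♖│1
  ─────────────────
  a b c d e f g h



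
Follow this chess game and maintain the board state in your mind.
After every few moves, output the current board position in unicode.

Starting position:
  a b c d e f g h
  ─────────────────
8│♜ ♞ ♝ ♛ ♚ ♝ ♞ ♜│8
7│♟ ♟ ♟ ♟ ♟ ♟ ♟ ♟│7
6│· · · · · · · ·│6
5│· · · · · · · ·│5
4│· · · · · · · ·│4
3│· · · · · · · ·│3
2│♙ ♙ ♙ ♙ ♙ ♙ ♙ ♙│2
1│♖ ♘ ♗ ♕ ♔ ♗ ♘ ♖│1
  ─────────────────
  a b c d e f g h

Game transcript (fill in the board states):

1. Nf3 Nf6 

  a b c d e f g h
  ─────────────────
8│♜ ♞ ♝ ♛ ♚ ♝ · ♜│8
7│♟ ♟ ♟ ♟ ♟ ♟ ♟ ♟│7
6│· · · · · ♞ · ·│6
5│· · · · · · · ·│5
4│· · · · · · · ·│4
3│· · · · · ♘ · ·│3
2│♙ ♙ ♙ ♙ ♙ ♙ ♙ ♙│2
1│♖ ♘ ♗ ♕ ♔ ♗ · ♖│1
  ─────────────────
  a b c d e f g h

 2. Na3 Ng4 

  a b c d e f g h
  ─────────────────
8│♜ ♞ ♝ ♛ ♚ ♝ · ♜│8
7│♟ ♟ ♟ ♟ ♟ ♟ ♟ ♟│7
6│· · · · · · · ·│6
5│· · · · · · · ·│5
4│· · · · · · ♞ ·│4
3│♘ · · · · ♘ · ·│3
2│♙ ♙ ♙ ♙ ♙ ♙ ♙ ♙│2
1│♖ · ♗ ♕ ♔ ♗ · ♖│1
  ─────────────────
  a b c d e f g h

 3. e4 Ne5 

  a b c d e f g h
  ─────────────────
8│♜ ♞ ♝ ♛ ♚ ♝ · ♜│8
7│♟ ♟ ♟ ♟ ♟ ♟ ♟ ♟│7
6│· · · · · · · ·│6
5│· · · · ♞ · · ·│5
4│· · · · ♙ · · ·│4
3│♘ · · · · ♘ · ·│3
2│♙ ♙ ♙ ♙ · ♙ ♙ ♙│2
1│♖ · ♗ ♕ ♔ ♗ · ♖│1
  ─────────────────
  a b c d e f g h

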